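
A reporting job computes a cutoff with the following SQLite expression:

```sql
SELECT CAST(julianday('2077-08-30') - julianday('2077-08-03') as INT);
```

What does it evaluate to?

27

Both dates are in August 2077: 30 − 3 = 27.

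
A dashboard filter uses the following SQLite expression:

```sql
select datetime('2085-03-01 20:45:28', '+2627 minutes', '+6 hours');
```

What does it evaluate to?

2085-03-03 22:32:28

2627 minutes = 43h 47m; +2627 minutes from 2085-03-01 20:45:28 is 2085-03-03 16:32:28 (crosses midnight).
+6 hours from 2085-03-03 16:32:28 is 2085-03-03 22:32:28.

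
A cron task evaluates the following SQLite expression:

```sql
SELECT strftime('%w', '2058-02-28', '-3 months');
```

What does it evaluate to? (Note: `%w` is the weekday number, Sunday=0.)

First apply '-3 months': 2058-02-28 → 2057-11-28.
2057-11-28 is a Wednesday; with Sunday=0 that is 3.

3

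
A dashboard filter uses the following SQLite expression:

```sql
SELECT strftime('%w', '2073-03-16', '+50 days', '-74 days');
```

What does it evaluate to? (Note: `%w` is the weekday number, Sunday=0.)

First apply '+50 days', '-74 days': 2073-03-16 → 2073-02-20.
2073-02-20 is a Monday; with Sunday=0 that is 1.

1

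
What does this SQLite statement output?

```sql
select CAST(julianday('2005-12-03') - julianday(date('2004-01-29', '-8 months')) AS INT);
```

919

Adding -8 months to 2004-01-29 gives 2003-05-29.
2 days remain in May 2003 after the 29th (31 − 29).
Full months from June 2003 through November 2005 contribute their day counts.
Then 3 days into December 2005.
Total: 2 + 30 + 31 + 31 + 30 + 31 + 30 + 31 + 31 + 29 + 31 + 30 + 31 + 30 + 31 + 31 + 30 + 31 + 30 + 31 + 31 + 28 + 31 + 30 + 31 + 30 + 31 + 31 + 30 + 31 + 30 + 3 = 919.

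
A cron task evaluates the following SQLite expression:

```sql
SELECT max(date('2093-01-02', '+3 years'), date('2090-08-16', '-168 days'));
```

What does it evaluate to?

2096-01-02

date('2093-01-02', '+3 years') → 2096-01-02.
date('2090-08-16', '-168 days') → 2090-03-01.
Later of the two is 2096-01-02.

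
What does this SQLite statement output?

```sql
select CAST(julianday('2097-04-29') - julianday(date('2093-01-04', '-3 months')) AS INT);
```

1668

Adding -3 months to 2093-01-04 gives 2092-10-04.
27 days remain in October 2092 after the 4th (31 − 4).
Full months from November 2092 through March 2097 contribute their day counts.
Then 29 days into April 2097.
Total: 27 + 30 + 31 + 31 + 28 + 31 + 30 + 31 + 30 + 31 + 31 + 30 + 31 + 30 + 31 + 31 + 28 + 31 + 30 + 31 + 30 + 31 + 31 + 30 + 31 + 30 + 31 + 31 + 28 + 31 + 30 + 31 + 30 + 31 + 31 + 30 + 31 + 30 + 31 + 31 + 29 + 31 + 30 + 31 + 30 + 31 + 31 + 30 + 31 + 30 + 31 + 31 + 28 + 31 + 29 = 1668.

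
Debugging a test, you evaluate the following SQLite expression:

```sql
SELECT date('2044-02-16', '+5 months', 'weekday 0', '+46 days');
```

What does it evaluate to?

2044-09-01

Adding +5 months to 2044-02-16 gives 2044-07-16.
`weekday 0` advances to the next Sunday; 2044-07-16 is a Saturday, so it moves forward to 2044-07-17.
Applying '+46 days' to 2044-07-17: counting 46 days forward gives 2044-09-01.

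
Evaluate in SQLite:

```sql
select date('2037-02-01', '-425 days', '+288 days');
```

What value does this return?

Applying '-425 days' to 2037-02-01: counting 425 days back gives 2035-12-04.
Applying '+288 days' to 2035-12-04: counting 288 days forward gives 2036-09-17.

2036-09-17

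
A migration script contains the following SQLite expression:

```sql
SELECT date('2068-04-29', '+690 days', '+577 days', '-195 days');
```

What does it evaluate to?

Applying '+690 days' to 2068-04-29: counting 690 days forward gives 2070-03-20.
Applying '+577 days' to 2070-03-20: counting 577 days forward gives 2071-10-18.
Applying '-195 days' to 2071-10-18: counting 195 days back gives 2071-04-06.

2071-04-06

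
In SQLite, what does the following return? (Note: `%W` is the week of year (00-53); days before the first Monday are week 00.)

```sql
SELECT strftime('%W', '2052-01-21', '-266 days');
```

17

First apply '-266 days': 2052-01-21 → 2051-04-30.
2051-04-30 is a Sunday. SQLite's %W counts Mondays since the year started; the result is 17.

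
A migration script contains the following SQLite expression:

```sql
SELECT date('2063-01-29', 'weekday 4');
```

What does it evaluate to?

2063-02-01

`weekday 4` advances to the next Thursday; 2063-01-29 is a Monday, so it moves forward to 2063-02-01.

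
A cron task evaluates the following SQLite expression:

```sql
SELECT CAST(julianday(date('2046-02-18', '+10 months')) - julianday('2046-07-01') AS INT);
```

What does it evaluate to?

Adding +10 months to 2046-02-18 gives 2046-12-18.
30 days remain in July 2046 after the 1st (31 − 1).
August 2046: 31 days.
September 2046: 30 days.
October 2046: 31 days.
November 2046: 30 days.
Then 18 days into December 2046.
Total: 30 + 31 + 30 + 31 + 30 + 18 = 170.

170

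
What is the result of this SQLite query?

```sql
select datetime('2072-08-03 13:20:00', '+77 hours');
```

2072-08-06 18:20:00

+77 hours from 2072-08-03 13:20:00 is 2072-08-06 18:20:00 (crosses midnight).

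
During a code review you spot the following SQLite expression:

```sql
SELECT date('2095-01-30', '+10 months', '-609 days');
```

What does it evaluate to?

2094-03-31

Adding +10 months to 2095-01-30 gives 2095-11-30.
Applying '-609 days' to 2095-11-30: counting 609 days back gives 2094-03-31.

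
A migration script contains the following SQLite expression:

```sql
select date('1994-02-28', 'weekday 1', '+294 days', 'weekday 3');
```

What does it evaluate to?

1994-12-21

`weekday 1` advances to the next Monday; 1994-02-28 is already a Monday, so it stays at 1994-02-28.
Applying '+294 days' to 1994-02-28: counting 294 days forward gives 1994-12-19.
`weekday 3` advances to the next Wednesday; 1994-12-19 is a Monday, so it moves forward to 1994-12-21.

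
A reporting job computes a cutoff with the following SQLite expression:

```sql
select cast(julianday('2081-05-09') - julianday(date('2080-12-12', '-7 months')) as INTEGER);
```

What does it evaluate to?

362

Adding -7 months to 2080-12-12 gives 2080-05-12.
19 days remain in May 2080 after the 12th (31 − 12).
Full months from June 2080 through April 2081 contribute their day counts.
Then 9 days into May 2081.
Total: 19 + 30 + 31 + 31 + 30 + 31 + 30 + 31 + 31 + 28 + 31 + 30 + 9 = 362.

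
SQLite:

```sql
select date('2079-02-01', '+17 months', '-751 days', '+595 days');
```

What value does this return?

2080-01-27

Adding +17 months to 2079-02-01 gives 2080-07-01.
Applying '-751 days' to 2080-07-01: counting 751 days back gives 2078-06-11.
Applying '+595 days' to 2078-06-11: counting 595 days forward gives 2080-01-27.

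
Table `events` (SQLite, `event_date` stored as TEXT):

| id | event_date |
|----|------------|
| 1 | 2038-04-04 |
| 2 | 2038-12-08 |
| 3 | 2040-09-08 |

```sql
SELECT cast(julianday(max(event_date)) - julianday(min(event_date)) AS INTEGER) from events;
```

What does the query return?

MIN = 2038-04-04, MAX = 2040-09-08.
26 days remain in April 2038 after the 4th (30 − 4).
Full months from May 2038 through August 2040 contribute their day counts.
Then 8 days into September 2040.
Total: 26 + 31 + 30 + 31 + 31 + 30 + 31 + 30 + 31 + 31 + 28 + 31 + 30 + 31 + 30 + 31 + 31 + 30 + 31 + 30 + 31 + 31 + 29 + 31 + 30 + 31 + 30 + 31 + 31 + 8 = 888.

888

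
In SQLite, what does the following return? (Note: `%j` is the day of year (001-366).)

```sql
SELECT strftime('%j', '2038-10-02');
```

Day-of-year for 2038-10-02: days since 2038-01-01 inclusive = 275, zero-padded to 275.

275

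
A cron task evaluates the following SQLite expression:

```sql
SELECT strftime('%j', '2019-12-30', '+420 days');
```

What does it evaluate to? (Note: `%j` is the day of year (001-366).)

First apply '+420 days': 2019-12-30 → 2021-02-22.
Day-of-year for 2021-02-22: days since 2021-01-01 inclusive = 53, zero-padded to 053.

053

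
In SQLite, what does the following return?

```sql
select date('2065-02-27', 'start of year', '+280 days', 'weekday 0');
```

2065-10-11

`start of year` rewinds 2065-02-27 to 2065-01-01.
Applying '+280 days' to 2065-01-01: counting 280 days forward gives 2065-10-08.
`weekday 0` advances to the next Sunday; 2065-10-08 is a Thursday, so it moves forward to 2065-10-11.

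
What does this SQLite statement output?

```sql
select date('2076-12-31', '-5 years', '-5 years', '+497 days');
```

Adding -5 years to 2076-12-31 gives 2071-12-31.
Adding -5 years to 2071-12-31 gives 2066-12-31.
Applying '+497 days' to 2066-12-31: counting 497 days forward gives 2068-05-11.

2068-05-11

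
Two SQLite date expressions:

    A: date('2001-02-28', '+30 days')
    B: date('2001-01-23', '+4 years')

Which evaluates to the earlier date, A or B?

A

A = 2001-03-30.
B = 2005-01-23.
A is earlier.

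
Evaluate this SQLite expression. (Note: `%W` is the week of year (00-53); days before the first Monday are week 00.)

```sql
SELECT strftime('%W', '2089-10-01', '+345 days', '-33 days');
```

32

First apply '+345 days', '-33 days': 2089-10-01 → 2090-08-09.
2090-08-09 is a Wednesday. SQLite's %W counts Mondays since the year started; the result is 32.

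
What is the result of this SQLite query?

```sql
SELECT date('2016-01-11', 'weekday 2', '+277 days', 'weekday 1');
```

`weekday 2` advances to the next Tuesday; 2016-01-11 is a Monday, so it moves forward to 2016-01-12.
Applying '+277 days' to 2016-01-12: counting 277 days forward gives 2016-10-15.
`weekday 1` advances to the next Monday; 2016-10-15 is a Saturday, so it moves forward to 2016-10-17.

2016-10-17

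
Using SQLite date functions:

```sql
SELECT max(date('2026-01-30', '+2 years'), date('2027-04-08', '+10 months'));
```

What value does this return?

date('2026-01-30', '+2 years') → 2028-01-30.
date('2027-04-08', '+10 months') → 2028-02-08.
Later of the two is 2028-02-08.

2028-02-08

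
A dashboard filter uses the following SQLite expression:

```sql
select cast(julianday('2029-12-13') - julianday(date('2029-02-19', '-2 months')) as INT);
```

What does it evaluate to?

Adding -2 months to 2029-02-19 gives 2028-12-19.
12 days remain in December 2028 after the 19th (31 − 19).
Full months from January 2029 through November 2029 contribute their day counts.
Then 13 days into December 2029.
Total: 12 + 31 + 28 + 31 + 30 + 31 + 30 + 31 + 31 + 30 + 31 + 30 + 13 = 359.

359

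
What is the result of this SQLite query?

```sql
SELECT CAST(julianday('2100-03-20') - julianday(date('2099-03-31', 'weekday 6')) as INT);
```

350

`weekday 6` advances to the next Saturday; 2099-03-31 is a Tuesday, so it moves forward to 2099-04-04.
26 days remain in April 2099 after the 4th (30 − 4).
Full months from May 2099 through February 2100 contribute their day counts.
Then 20 days into March 2100.
Total: 26 + 31 + 30 + 31 + 31 + 30 + 31 + 30 + 31 + 31 + 28 + 20 = 350.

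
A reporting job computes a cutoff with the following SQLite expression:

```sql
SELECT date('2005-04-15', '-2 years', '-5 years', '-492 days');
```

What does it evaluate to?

1996-12-09

Adding -2 years to 2005-04-15 gives 2003-04-15.
Adding -5 years to 2003-04-15 gives 1998-04-15.
Applying '-492 days' to 1998-04-15: counting 492 days back gives 1996-12-09.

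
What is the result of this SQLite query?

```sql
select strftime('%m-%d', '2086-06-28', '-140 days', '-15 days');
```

01-24

First apply '-140 days', '-15 days': 2086-06-28 → 2086-01-24.
`%m-%d` extracts the month-day: 01-24.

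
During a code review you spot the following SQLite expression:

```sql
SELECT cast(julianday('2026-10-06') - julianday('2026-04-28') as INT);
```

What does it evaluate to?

2 days remain in April 2026 after the 28th (30 − 28).
May 2026: 31 days.
June 2026: 30 days.
July 2026: 31 days.
August 2026: 31 days.
September 2026: 30 days.
Then 6 days into October 2026.
Total: 2 + 31 + 30 + 31 + 31 + 30 + 6 = 161.

161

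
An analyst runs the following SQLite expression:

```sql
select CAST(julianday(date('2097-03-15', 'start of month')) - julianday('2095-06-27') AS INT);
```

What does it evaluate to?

`start of month` rewinds 2097-03-15 to 2097-03-01.
3 days remain in June 2095 after the 27th (30 − 27).
Full months from July 2095 through February 2097 contribute their day counts.
Then 1 day into March 2097.
Total: 3 + 31 + 31 + 30 + 31 + 30 + 31 + 31 + 29 + 31 + 30 + 31 + 30 + 31 + 31 + 30 + 31 + 30 + 31 + 31 + 28 + 1 = 613.

613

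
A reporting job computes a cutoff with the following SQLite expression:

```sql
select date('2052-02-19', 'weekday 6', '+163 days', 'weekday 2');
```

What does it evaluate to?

2052-08-06

`weekday 6` advances to the next Saturday; 2052-02-19 is a Monday, so it moves forward to 2052-02-24.
Applying '+163 days' to 2052-02-24: counting 163 days forward gives 2052-08-05.
`weekday 2` advances to the next Tuesday; 2052-08-05 is a Monday, so it moves forward to 2052-08-06.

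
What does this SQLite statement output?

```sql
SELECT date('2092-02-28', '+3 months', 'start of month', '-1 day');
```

Adding +3 months to 2092-02-28 gives 2092-05-28.
`start of month` rewinds 2092-05-28 to 2092-05-01.
Going back 1 day from 2092-05-01 reaches 2092-04-30 (last day of April, 30 days).

2092-04-30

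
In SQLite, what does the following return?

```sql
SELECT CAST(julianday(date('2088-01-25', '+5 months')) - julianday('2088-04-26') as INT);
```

Adding +5 months to 2088-01-25 gives 2088-06-25.
4 days remain in April 2088 after the 26th (30 − 26).
May 2088: 31 days.
Then 25 days into June 2088.
Total: 4 + 31 + 25 = 60.

60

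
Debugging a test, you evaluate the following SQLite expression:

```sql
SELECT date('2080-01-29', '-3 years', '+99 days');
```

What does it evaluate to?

Adding -3 years to 2080-01-29 gives 2077-01-29.
Applying '+99 days' to 2077-01-29: counting 99 days forward gives 2077-05-08.

2077-05-08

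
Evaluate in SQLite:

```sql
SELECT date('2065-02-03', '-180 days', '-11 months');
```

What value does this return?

2063-09-07

Applying '-180 days' to 2065-02-03: counting 180 days back gives 2064-08-07.
Adding -11 months to 2064-08-07 gives 2063-09-07.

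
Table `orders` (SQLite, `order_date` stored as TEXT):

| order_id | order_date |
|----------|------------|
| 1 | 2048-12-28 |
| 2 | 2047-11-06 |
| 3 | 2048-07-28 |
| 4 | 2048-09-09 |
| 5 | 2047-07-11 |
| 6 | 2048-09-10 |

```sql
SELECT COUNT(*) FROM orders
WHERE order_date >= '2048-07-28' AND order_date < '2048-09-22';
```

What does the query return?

Rows in [2048-07-28, 2048-09-22): 2048-07-28, 2048-09-09, 2048-09-10 → 3 rows.

3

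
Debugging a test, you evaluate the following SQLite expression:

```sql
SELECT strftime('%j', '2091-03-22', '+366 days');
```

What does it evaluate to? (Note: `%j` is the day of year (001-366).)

082

First apply '+366 days': 2091-03-22 → 2092-03-22.
Day-of-year for 2092-03-22: days since 2092-01-01 inclusive = 82, zero-padded to 082.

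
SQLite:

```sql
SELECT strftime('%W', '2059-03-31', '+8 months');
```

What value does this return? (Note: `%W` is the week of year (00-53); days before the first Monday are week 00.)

48

First apply '+8 months': 2059-03-31 → 2059-12-01.
2059-12-01 is a Monday. SQLite's %W counts Mondays since the year started; the result is 48.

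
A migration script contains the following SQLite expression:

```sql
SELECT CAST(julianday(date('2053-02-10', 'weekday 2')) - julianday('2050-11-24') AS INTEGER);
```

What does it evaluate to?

810

`weekday 2` advances to the next Tuesday; 2053-02-10 is a Monday, so it moves forward to 2053-02-11.
6 days remain in November 2050 after the 24th (30 − 24).
Full months from December 2050 through January 2053 contribute their day counts.
Then 11 days into February 2053.
Total: 6 + 31 + 31 + 28 + 31 + 30 + 31 + 30 + 31 + 31 + 30 + 31 + 30 + 31 + 31 + 29 + 31 + 30 + 31 + 30 + 31 + 31 + 30 + 31 + 30 + 31 + 31 + 11 = 810.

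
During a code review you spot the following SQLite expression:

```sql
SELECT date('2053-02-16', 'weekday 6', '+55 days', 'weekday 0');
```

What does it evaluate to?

2053-04-20

`weekday 6` advances to the next Saturday; 2053-02-16 is a Sunday, so it moves forward to 2053-02-22.
Applying '+55 days' to 2053-02-22: counting 55 days forward gives 2053-04-18.
`weekday 0` advances to the next Sunday; 2053-04-18 is a Friday, so it moves forward to 2053-04-20.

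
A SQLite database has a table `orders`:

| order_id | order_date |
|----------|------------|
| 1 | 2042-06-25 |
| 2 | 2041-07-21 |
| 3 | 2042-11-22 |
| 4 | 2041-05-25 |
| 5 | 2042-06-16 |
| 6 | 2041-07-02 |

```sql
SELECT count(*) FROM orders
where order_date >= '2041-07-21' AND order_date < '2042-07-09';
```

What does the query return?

Rows in [2041-07-21, 2042-07-09): 2042-06-25, 2041-07-21, 2042-06-16 → 3 rows.

3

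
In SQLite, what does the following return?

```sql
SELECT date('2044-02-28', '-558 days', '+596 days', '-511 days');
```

Applying '-558 days' to 2044-02-28: counting 558 days back gives 2042-08-19.
Applying '+596 days' to 2042-08-19: counting 596 days forward gives 2044-04-06.
Applying '-511 days' to 2044-04-06: counting 511 days back gives 2042-11-12.

2042-11-12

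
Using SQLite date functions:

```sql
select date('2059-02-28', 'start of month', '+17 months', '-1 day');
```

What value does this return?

2060-06-30

`start of month` rewinds 2059-02-28 to 2059-02-01.
Adding +17 months to 2059-02-01 gives 2060-07-01.
Going back 1 day from 2060-07-01 reaches 2060-06-30 (last day of June, 30 days).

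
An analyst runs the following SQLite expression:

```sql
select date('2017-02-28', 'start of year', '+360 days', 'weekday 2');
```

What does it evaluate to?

2018-01-02

`start of year` rewinds 2017-02-28 to 2017-01-01.
Applying '+360 days' to 2017-01-01: counting 360 days forward gives 2017-12-27.
`weekday 2` advances to the next Tuesday; 2017-12-27 is a Wednesday, so it moves forward to 2018-01-02.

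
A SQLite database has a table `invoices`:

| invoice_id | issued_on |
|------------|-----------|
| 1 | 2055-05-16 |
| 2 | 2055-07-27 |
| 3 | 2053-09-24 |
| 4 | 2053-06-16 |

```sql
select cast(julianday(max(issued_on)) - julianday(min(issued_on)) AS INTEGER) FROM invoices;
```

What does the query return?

MIN = 2053-06-16, MAX = 2055-07-27.
14 days remain in June 2053 after the 16th (30 − 16).
Full months from July 2053 through June 2055 contribute their day counts.
Then 27 days into July 2055.
Total: 14 + 31 + 31 + 30 + 31 + 30 + 31 + 31 + 28 + 31 + 30 + 31 + 30 + 31 + 31 + 30 + 31 + 30 + 31 + 31 + 28 + 31 + 30 + 31 + 30 + 27 = 771.

771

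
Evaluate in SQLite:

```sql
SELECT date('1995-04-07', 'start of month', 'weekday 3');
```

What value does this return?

1995-04-05

`start of month` rewinds 1995-04-07 to 1995-04-01.
`weekday 3` advances to the next Wednesday; 1995-04-01 is a Saturday, so it moves forward to 1995-04-05.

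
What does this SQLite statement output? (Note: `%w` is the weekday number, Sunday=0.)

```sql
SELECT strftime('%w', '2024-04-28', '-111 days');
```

First apply '-111 days': 2024-04-28 → 2024-01-08.
2024-01-08 is a Monday; with Sunday=0 that is 1.

1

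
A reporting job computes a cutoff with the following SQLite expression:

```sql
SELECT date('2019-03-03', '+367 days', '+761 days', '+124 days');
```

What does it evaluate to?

2022-08-06

Applying '+367 days' to 2019-03-03: counting 367 days forward gives 2020-03-04.
Applying '+761 days' to 2020-03-04: counting 761 days forward gives 2022-04-04.
Applying '+124 days' to 2022-04-04: counting 124 days forward gives 2022-08-06.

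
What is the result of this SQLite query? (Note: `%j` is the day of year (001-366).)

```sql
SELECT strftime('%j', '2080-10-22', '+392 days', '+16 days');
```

338

First apply '+392 days', '+16 days': 2080-10-22 → 2081-12-04.
Day-of-year for 2081-12-04: days since 2081-01-01 inclusive = 338, zero-padded to 338.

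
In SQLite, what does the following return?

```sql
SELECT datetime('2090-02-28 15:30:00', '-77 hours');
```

-77 hours from 2090-02-28 15:30:00 is 2090-02-25 10:30:00 (crosses midnight).

2090-02-25 10:30:00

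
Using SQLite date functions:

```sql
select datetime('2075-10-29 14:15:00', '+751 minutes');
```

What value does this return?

751 minutes = 12h 31m; +751 minutes from 2075-10-29 14:15:00 is 2075-10-30 02:46:00 (crosses midnight).

2075-10-30 02:46:00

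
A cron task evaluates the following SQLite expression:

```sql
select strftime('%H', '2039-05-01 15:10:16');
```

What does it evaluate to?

15

`%H` extracts the 2-digit hour (00-23): 15.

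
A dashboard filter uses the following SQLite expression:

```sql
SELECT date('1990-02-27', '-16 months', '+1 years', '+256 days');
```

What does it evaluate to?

Adding -16 months to 1990-02-27 gives 1988-10-27.
Adding +1 year to 1988-10-27 gives 1989-10-27.
Applying '+256 days' to 1989-10-27: counting 256 days forward gives 1990-07-10.

1990-07-10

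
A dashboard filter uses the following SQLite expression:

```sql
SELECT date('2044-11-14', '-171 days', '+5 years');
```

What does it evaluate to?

Applying '-171 days' to 2044-11-14: counting 171 days back gives 2044-05-27.
Adding +5 years to 2044-05-27 gives 2049-05-27.

2049-05-27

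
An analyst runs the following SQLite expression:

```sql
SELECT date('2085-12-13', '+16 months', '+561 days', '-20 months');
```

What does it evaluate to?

2087-02-25

Adding +16 months to 2085-12-13 gives 2087-04-13.
Applying '+561 days' to 2087-04-13: counting 561 days forward gives 2088-10-25.
Adding -20 months to 2088-10-25 gives 2087-02-25.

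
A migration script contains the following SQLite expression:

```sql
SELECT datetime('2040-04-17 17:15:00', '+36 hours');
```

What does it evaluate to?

2040-04-19 05:15:00

+36 hours from 2040-04-17 17:15:00 is 2040-04-19 05:15:00 (crosses midnight).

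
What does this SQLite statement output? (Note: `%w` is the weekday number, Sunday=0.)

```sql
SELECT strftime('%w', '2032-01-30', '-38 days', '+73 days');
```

First apply '-38 days', '+73 days': 2032-01-30 → 2032-03-05.
2032-03-05 is a Friday; with Sunday=0 that is 5.

5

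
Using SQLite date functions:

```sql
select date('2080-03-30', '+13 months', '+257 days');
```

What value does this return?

Adding +13 months to 2080-03-30 gives 2081-04-30.
Applying '+257 days' to 2081-04-30: counting 257 days forward gives 2082-01-12.

2082-01-12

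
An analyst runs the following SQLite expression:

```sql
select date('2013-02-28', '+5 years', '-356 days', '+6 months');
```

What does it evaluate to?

2017-09-09

Adding +5 years to 2013-02-28 gives 2018-02-28.
Applying '-356 days' to 2018-02-28: counting 356 days back gives 2017-03-09.
Adding +6 months to 2017-03-09 gives 2017-09-09.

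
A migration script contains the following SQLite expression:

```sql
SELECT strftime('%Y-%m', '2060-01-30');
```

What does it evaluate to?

2060-01

`%Y-%m` extracts the year-month: 2060-01.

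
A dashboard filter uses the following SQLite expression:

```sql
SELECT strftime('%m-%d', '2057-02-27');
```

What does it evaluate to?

`%m-%d` extracts the month-day: 02-27.

02-27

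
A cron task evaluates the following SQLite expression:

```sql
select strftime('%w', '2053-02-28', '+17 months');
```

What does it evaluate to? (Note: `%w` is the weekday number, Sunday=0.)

First apply '+17 months': 2053-02-28 → 2054-07-28.
2054-07-28 is a Tuesday; with Sunday=0 that is 2.

2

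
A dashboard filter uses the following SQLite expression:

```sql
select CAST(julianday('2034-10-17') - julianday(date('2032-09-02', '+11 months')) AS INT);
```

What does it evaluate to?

Adding +11 months to 2032-09-02 gives 2033-08-02.
29 days remain in August 2033 after the 2nd (31 − 2).
Full months from September 2033 through September 2034 contribute their day counts.
Then 17 days into October 2034.
Total: 29 + 30 + 31 + 30 + 31 + 31 + 28 + 31 + 30 + 31 + 30 + 31 + 31 + 30 + 17 = 441.

441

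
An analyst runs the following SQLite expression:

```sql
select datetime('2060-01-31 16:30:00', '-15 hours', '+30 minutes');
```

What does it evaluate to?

-15 hours from 2060-01-31 16:30:00 is 2060-01-31 01:30:00.
+30 minutes from 2060-01-31 01:30:00 is 2060-01-31 02:00:00.

2060-01-31 02:00:00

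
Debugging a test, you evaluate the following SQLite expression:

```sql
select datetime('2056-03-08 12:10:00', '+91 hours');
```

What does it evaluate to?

+91 hours from 2056-03-08 12:10:00 is 2056-03-12 07:10:00 (crosses midnight).

2056-03-12 07:10:00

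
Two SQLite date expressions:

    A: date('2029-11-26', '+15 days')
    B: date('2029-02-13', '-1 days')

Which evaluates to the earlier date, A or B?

B

A = 2029-12-11.
B = 2029-02-12.
B is earlier.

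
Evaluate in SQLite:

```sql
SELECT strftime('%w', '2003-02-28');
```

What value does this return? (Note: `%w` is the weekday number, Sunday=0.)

2003-02-28 is a Friday; with Sunday=0 that is 5.

5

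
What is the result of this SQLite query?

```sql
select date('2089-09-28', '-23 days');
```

2089-09-05

Going back 23 days within September lands on 2089-09-05.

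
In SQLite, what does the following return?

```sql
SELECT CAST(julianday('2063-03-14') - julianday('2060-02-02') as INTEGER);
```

1136

27 days remain in February 2060 after the 2nd (29 − 2).
Full months from March 2060 through February 2063 contribute their day counts.
Then 14 days into March 2063.
Total: 27 + 31 + 30 + 31 + 30 + 31 + 31 + 30 + 31 + 30 + 31 + 31 + 28 + 31 + 30 + 31 + 30 + 31 + 31 + 30 + 31 + 30 + 31 + 31 + 28 + 31 + 30 + 31 + 30 + 31 + 31 + 30 + 31 + 30 + 31 + 31 + 28 + 14 = 1136.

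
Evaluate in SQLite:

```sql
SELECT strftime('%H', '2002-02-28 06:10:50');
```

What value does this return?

`%H` extracts the 2-digit hour (00-23): 06.

06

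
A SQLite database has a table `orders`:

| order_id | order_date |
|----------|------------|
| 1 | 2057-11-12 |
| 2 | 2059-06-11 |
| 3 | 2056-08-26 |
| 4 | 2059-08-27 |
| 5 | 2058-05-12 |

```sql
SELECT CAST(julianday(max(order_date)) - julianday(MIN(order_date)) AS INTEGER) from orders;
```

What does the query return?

MIN = 2056-08-26, MAX = 2059-08-27.
5 days remain in August 2056 after the 26th (31 − 26).
Full months from September 2056 through July 2059 contribute their day counts.
Then 27 days into August 2059.
Total: 5 + 30 + 31 + 30 + 31 + 31 + 28 + 31 + 30 + 31 + 30 + 31 + 31 + 30 + 31 + 30 + 31 + 31 + 28 + 31 + 30 + 31 + 30 + 31 + 31 + 30 + 31 + 30 + 31 + 31 + 28 + 31 + 30 + 31 + 30 + 31 + 27 = 1096.

1096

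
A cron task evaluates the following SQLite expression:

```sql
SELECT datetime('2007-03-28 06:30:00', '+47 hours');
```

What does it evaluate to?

+47 hours from 2007-03-28 06:30:00 is 2007-03-30 05:30:00 (crosses midnight).

2007-03-30 05:30:00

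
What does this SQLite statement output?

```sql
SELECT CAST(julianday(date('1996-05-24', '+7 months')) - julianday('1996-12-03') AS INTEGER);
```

21

Adding +7 months to 1996-05-24 gives 1996-12-24.
Both dates are in December 1996: 24 − 3 = 21.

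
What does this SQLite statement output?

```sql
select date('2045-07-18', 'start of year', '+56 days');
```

`start of year` rewinds 2045-07-18 to 2045-01-01.
Applying '+56 days' to 2045-01-01: counting 56 days forward gives 2045-02-26.

2045-02-26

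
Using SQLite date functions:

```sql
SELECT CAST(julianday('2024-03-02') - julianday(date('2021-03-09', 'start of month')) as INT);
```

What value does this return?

1097

`start of month` rewinds 2021-03-09 to 2021-03-01.
30 days remain in March 2021 after the 1st (31 − 1).
Full months from April 2021 through February 2024 contribute their day counts.
Then 2 days into March 2024.
Total: 30 + 30 + 31 + 30 + 31 + 31 + 30 + 31 + 30 + 31 + 31 + 28 + 31 + 30 + 31 + 30 + 31 + 31 + 30 + 31 + 30 + 31 + 31 + 28 + 31 + 30 + 31 + 30 + 31 + 31 + 30 + 31 + 30 + 31 + 31 + 29 + 2 = 1097.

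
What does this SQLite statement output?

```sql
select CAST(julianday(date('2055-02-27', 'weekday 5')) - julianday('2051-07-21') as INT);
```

1323

`weekday 5` advances to the next Friday; 2055-02-27 is a Saturday, so it moves forward to 2055-03-05.
10 days remain in July 2051 after the 21st (31 − 21).
Full months from August 2051 through February 2055 contribute their day counts.
Then 5 days into March 2055.
Total: 10 + 31 + 30 + 31 + 30 + 31 + 31 + 29 + 31 + 30 + 31 + 30 + 31 + 31 + 30 + 31 + 30 + 31 + 31 + 28 + 31 + 30 + 31 + 30 + 31 + 31 + 30 + 31 + 30 + 31 + 31 + 28 + 31 + 30 + 31 + 30 + 31 + 31 + 30 + 31 + 30 + 31 + 31 + 28 + 5 = 1323.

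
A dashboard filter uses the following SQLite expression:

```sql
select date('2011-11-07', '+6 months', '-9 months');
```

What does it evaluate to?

Adding +6 months to 2011-11-07 gives 2012-05-07.
Adding -9 months to 2012-05-07 gives 2011-08-07.

2011-08-07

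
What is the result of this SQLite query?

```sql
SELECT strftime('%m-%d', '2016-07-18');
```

`%m-%d` extracts the month-day: 07-18.

07-18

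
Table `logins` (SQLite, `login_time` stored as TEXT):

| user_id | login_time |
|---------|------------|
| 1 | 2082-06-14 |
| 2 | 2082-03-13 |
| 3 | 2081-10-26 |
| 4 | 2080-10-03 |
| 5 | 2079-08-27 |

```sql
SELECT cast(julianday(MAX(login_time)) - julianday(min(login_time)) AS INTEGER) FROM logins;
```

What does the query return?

1022

MIN = 2079-08-27, MAX = 2082-06-14.
4 days remain in August 2079 after the 27th (31 − 27).
Full months from September 2079 through May 2082 contribute their day counts.
Then 14 days into June 2082.
Total: 4 + 30 + 31 + 30 + 31 + 31 + 29 + 31 + 30 + 31 + 30 + 31 + 31 + 30 + 31 + 30 + 31 + 31 + 28 + 31 + 30 + 31 + 30 + 31 + 31 + 30 + 31 + 30 + 31 + 31 + 28 + 31 + 30 + 31 + 14 = 1022.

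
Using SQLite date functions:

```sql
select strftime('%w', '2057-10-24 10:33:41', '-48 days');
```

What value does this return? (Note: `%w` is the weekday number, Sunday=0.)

4

First apply '-48 days': 2057-10-24 10:33:41 → 2057-09-06 10:33:41.
2057-09-06 is a Thursday; with Sunday=0 that is 4.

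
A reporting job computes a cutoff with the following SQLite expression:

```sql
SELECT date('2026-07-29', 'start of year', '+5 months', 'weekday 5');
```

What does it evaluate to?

2026-06-05

`start of year` rewinds 2026-07-29 to 2026-01-01.
Adding +5 months to 2026-01-01 gives 2026-06-01.
`weekday 5` advances to the next Friday; 2026-06-01 is a Monday, so it moves forward to 2026-06-05.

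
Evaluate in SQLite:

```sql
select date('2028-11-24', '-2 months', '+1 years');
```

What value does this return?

2029-09-24

Adding -2 months to 2028-11-24 gives 2028-09-24.
Adding +1 year to 2028-09-24 gives 2029-09-24.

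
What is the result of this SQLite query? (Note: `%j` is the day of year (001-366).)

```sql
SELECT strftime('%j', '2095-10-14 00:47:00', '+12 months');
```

First apply '+12 months': 2095-10-14 00:47:00 → 2096-10-14 00:47:00.
Day-of-year for 2096-10-14: days since 2096-01-01 inclusive = 288, zero-padded to 288.

288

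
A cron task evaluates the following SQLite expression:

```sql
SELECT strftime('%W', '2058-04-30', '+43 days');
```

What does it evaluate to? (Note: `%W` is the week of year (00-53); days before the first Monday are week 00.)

First apply '+43 days': 2058-04-30 → 2058-06-12.
2058-06-12 is a Wednesday. SQLite's %W counts Mondays since the year started; the result is 23.

23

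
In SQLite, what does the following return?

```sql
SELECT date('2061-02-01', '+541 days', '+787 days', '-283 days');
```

Applying '+541 days' to 2061-02-01: counting 541 days forward gives 2062-07-27.
Applying '+787 days' to 2062-07-27: counting 787 days forward gives 2064-09-21.
Applying '-283 days' to 2064-09-21: counting 283 days back gives 2063-12-13.

2063-12-13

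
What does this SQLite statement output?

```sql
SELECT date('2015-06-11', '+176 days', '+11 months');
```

Applying '+176 days' to 2015-06-11: counting 176 days forward gives 2015-12-04.
Adding +11 months to 2015-12-04 gives 2016-11-04.

2016-11-04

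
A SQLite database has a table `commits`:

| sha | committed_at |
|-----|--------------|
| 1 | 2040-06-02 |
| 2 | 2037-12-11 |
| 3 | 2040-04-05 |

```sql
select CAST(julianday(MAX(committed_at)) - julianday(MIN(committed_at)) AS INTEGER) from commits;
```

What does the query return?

MIN = 2037-12-11, MAX = 2040-06-02.
20 days remain in December 2037 after the 11th (31 − 11).
Full months from January 2038 through May 2040 contribute their day counts.
Then 2 days into June 2040.
Total: 20 + 31 + 28 + 31 + 30 + 31 + 30 + 31 + 31 + 30 + 31 + 30 + 31 + 31 + 28 + 31 + 30 + 31 + 30 + 31 + 31 + 30 + 31 + 30 + 31 + 31 + 29 + 31 + 30 + 31 + 2 = 904.

904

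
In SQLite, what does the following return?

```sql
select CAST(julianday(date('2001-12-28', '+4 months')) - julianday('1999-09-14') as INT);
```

957

Adding +4 months to 2001-12-28 gives 2002-04-28.
16 days remain in September 1999 after the 14th (30 − 14).
Full months from October 1999 through March 2002 contribute their day counts.
Then 28 days into April 2002.
Total: 16 + 31 + 30 + 31 + 31 + 29 + 31 + 30 + 31 + 30 + 31 + 31 + 30 + 31 + 30 + 31 + 31 + 28 + 31 + 30 + 31 + 30 + 31 + 31 + 30 + 31 + 30 + 31 + 31 + 28 + 31 + 28 = 957.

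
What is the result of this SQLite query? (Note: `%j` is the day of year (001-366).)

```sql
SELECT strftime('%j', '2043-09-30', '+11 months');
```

243

First apply '+11 months': 2043-09-30 → 2044-08-30.
Day-of-year for 2044-08-30: days since 2044-01-01 inclusive = 243, zero-padded to 243.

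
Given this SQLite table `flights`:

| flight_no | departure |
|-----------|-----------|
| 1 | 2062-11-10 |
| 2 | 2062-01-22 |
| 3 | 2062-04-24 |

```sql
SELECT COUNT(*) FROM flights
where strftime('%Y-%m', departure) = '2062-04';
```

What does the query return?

1

Rows with year-month 2062-04: 2062-04-24 → 1.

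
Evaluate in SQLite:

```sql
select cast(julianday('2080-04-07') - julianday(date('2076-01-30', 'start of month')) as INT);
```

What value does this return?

1558

`start of month` rewinds 2076-01-30 to 2076-01-01.
30 days remain in January 2076 after the 1st (31 − 1).
Full months from February 2076 through March 2080 contribute their day counts.
Then 7 days into April 2080.
Total: 30 + 29 + 31 + 30 + 31 + 30 + 31 + 31 + 30 + 31 + 30 + 31 + 31 + 28 + 31 + 30 + 31 + 30 + 31 + 31 + 30 + 31 + 30 + 31 + 31 + 28 + 31 + 30 + 31 + 30 + 31 + 31 + 30 + 31 + 30 + 31 + 31 + 28 + 31 + 30 + 31 + 30 + 31 + 31 + 30 + 31 + 30 + 31 + 31 + 29 + 31 + 7 = 1558.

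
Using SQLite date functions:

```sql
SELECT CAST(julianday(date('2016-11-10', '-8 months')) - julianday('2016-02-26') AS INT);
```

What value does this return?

13

Adding -8 months to 2016-11-10 gives 2016-03-10.
3 days remain in February 2016 after the 26th (29 − 26).
Then 10 days into March 2016.
Total: 3 + 10 = 13.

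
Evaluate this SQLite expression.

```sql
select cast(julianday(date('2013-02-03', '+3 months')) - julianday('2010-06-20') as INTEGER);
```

1048

Adding +3 months to 2013-02-03 gives 2013-05-03.
10 days remain in June 2010 after the 20th (30 − 20).
Full months from July 2010 through April 2013 contribute their day counts.
Then 3 days into May 2013.
Total: 10 + 31 + 31 + 30 + 31 + 30 + 31 + 31 + 28 + 31 + 30 + 31 + 30 + 31 + 31 + 30 + 31 + 30 + 31 + 31 + 29 + 31 + 30 + 31 + 30 + 31 + 31 + 30 + 31 + 30 + 31 + 31 + 28 + 31 + 30 + 3 = 1048.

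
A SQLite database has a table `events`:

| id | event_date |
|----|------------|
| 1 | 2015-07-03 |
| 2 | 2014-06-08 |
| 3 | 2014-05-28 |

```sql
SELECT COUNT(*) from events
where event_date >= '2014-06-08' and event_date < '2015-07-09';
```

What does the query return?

Rows in [2014-06-08, 2015-07-09): 2015-07-03, 2014-06-08 → 2 rows.

2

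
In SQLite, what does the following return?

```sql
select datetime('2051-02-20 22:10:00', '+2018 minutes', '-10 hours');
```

2051-02-21 21:48:00

2018 minutes = 33h 38m; +2018 minutes from 2051-02-20 22:10:00 is 2051-02-22 07:48:00 (crosses midnight).
-10 hours from 2051-02-22 07:48:00 is 2051-02-21 21:48:00 (crosses midnight).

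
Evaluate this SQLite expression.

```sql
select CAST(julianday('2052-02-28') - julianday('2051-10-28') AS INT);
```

123

3 days remain in October 2051 after the 28th (31 − 28).
November 2051: 30 days.
December 2051: 31 days.
January 2052: 31 days.
Then 28 days into February 2052.
Total: 3 + 30 + 31 + 31 + 28 = 123.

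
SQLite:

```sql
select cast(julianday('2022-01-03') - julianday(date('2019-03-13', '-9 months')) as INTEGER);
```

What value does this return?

Adding -9 months to 2019-03-13 gives 2018-06-13.
17 days remain in June 2018 after the 13th (30 − 13).
Full months from July 2018 through December 2021 contribute their day counts.
Then 3 days into January 2022.
Total: 17 + 31 + 31 + 30 + 31 + 30 + 31 + 31 + 28 + 31 + 30 + 31 + 30 + 31 + 31 + 30 + 31 + 30 + 31 + 31 + 29 + 31 + 30 + 31 + 30 + 31 + 31 + 30 + 31 + 30 + 31 + 31 + 28 + 31 + 30 + 31 + 30 + 31 + 31 + 30 + 31 + 30 + 31 + 3 = 1300.

1300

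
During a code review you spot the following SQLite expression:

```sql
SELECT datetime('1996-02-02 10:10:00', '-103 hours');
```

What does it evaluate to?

-103 hours from 1996-02-02 10:10:00 is 1996-01-29 03:10:00 (crosses midnight).

1996-01-29 03:10:00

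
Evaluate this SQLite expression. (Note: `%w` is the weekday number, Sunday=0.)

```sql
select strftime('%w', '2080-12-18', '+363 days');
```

2

First apply '+363 days': 2080-12-18 → 2081-12-16.
2081-12-16 is a Tuesday; with Sunday=0 that is 2.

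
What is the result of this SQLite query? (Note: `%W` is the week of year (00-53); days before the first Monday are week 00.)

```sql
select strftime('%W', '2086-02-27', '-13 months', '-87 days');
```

44

First apply '-13 months', '-87 days': 2086-02-27 → 2084-11-01.
2084-11-01 is a Wednesday. SQLite's %W counts Mondays since the year started; the result is 44.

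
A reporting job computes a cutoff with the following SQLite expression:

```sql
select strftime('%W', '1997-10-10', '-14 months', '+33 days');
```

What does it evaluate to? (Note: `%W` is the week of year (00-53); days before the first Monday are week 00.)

First apply '-14 months', '+33 days': 1997-10-10 → 1996-09-12.
1996-09-12 is a Thursday. SQLite's %W counts Mondays since the year started; the result is 37.

37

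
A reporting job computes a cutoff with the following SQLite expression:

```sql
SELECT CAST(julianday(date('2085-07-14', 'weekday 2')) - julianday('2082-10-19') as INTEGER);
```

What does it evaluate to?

1002

`weekday 2` advances to the next Tuesday; 2085-07-14 is a Saturday, so it moves forward to 2085-07-17.
12 days remain in October 2082 after the 19th (31 − 19).
Full months from November 2082 through June 2085 contribute their day counts.
Then 17 days into July 2085.
Total: 12 + 30 + 31 + 31 + 28 + 31 + 30 + 31 + 30 + 31 + 31 + 30 + 31 + 30 + 31 + 31 + 29 + 31 + 30 + 31 + 30 + 31 + 31 + 30 + 31 + 30 + 31 + 31 + 28 + 31 + 30 + 31 + 30 + 17 = 1002.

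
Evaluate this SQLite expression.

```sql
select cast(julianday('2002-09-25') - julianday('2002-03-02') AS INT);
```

207

29 days remain in March 2002 after the 2nd (31 − 2).
April 2002: 30 days.
May 2002: 31 days.
June 2002: 30 days.
July 2002: 31 days.
August 2002: 31 days.
Then 25 days into September 2002.
Total: 29 + 30 + 31 + 30 + 31 + 31 + 25 = 207.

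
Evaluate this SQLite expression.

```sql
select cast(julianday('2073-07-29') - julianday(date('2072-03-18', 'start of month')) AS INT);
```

`start of month` rewinds 2072-03-18 to 2072-03-01.
30 days remain in March 2072 after the 1st (31 − 1).
Full months from April 2072 through June 2073 contribute their day counts.
Then 29 days into July 2073.
Total: 30 + 30 + 31 + 30 + 31 + 31 + 30 + 31 + 30 + 31 + 31 + 28 + 31 + 30 + 31 + 30 + 29 = 515.

515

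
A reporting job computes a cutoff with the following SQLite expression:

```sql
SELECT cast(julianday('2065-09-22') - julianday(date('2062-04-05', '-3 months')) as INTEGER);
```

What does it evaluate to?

Adding -3 months to 2062-04-05 gives 2062-01-05.
26 days remain in January 2062 after the 5th (31 − 5).
Full months from February 2062 through August 2065 contribute their day counts.
Then 22 days into September 2065.
Total: 26 + 28 + 31 + 30 + 31 + 30 + 31 + 31 + 30 + 31 + 30 + 31 + 31 + 28 + 31 + 30 + 31 + 30 + 31 + 31 + 30 + 31 + 30 + 31 + 31 + 29 + 31 + 30 + 31 + 30 + 31 + 31 + 30 + 31 + 30 + 31 + 31 + 28 + 31 + 30 + 31 + 30 + 31 + 31 + 22 = 1356.

1356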